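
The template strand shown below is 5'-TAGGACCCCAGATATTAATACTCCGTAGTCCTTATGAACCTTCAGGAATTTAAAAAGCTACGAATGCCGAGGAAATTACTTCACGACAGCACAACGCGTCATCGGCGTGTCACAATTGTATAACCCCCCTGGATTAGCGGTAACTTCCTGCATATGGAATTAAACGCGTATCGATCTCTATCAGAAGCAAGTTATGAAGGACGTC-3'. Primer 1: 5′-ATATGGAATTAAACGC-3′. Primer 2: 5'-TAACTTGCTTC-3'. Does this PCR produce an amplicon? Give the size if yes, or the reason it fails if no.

Primer 1 (ATATGGAATTAAACGC) matches the top strand at positions 152–167; it acts as a forward primer.
Primer 2's reverse complement is GAAGCAAGTTA, matching the top strand at positions 184–194; it acts as a reverse primer.
The 3' ends face each other across positions 152–194, giving a 43 bp product.

Yes — a 43 bp product.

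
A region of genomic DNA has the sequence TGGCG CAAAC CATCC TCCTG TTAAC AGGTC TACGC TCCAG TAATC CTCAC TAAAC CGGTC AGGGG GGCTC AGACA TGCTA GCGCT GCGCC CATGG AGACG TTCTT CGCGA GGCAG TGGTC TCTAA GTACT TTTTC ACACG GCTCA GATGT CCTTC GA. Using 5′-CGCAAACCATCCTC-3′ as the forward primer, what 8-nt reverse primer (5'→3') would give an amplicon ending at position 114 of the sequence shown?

5'-TGCCTCGC-3'

The forward primer binds at positions 4–17; the product's 3' end on the top strand is position 114.
The reverse primer anneals to the top strand over positions 107–114, i.e. to GCGAGGCA.
Its sequence written 5'→3' is the reverse complement: TGCCTCGC.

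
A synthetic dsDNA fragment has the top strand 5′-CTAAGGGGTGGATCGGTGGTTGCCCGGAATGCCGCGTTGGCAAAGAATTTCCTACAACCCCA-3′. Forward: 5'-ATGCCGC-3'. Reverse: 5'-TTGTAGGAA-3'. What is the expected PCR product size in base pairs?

29 bp

Scanning the template, ATGCCGC occurs at positions 29–35; this primer anneals to the bottom strand there with its 3' end pointing downstream.
Reverse complement of the reverse primer: TTCCTACAA. This occurs on the top strand at positions 49–57.
Amplicon spans positions 29–57: 29 bp.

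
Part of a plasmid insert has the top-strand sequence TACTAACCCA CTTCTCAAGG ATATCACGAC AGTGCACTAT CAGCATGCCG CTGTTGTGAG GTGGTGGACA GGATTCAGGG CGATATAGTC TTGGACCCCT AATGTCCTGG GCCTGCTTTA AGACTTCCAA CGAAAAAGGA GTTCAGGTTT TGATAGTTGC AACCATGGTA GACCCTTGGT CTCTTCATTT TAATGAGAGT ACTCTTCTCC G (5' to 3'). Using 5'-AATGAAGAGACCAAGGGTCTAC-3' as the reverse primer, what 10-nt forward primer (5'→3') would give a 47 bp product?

The reverse primer's reverse complement GTAGACCCTTGGTCTCTTCATT matches the template at positions 168–189, so the product ends at position 189.
A 47 bp product then starts at position 189 − 47 + 1 = 143.
The forward primer is identical to the top strand there: TCAGGTTTTG.

5'-TCAGGTTTTG-3'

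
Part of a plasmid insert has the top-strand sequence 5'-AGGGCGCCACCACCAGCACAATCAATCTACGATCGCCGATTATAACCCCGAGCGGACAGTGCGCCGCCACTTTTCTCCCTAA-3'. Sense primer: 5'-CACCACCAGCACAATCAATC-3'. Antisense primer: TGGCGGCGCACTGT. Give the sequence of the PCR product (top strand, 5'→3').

Forward primer CACCACCAGCACAATCAATC is found on the top strand at positions 8–27.
The reverse primer's reverse complement is ACAGTGCGCCGCCA, which matches the template at positions 56–69.
The product is the template from position 8 through 69 (62 bp).

5'-CACCACCAGCACAATCAATCTACGATCGCCGATTATAACCCCGAGCGGACAGTGCGCCGCCA-3'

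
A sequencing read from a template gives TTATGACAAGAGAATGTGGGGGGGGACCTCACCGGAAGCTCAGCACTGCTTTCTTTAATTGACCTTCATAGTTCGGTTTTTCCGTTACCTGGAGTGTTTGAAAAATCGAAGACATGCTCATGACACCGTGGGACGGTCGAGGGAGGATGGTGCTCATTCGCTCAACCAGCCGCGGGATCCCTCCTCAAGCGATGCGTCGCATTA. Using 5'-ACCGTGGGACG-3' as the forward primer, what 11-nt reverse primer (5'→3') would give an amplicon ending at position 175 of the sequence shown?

The forward primer binds at positions 125–135; the product's 3' end on the top strand is position 175.
The reverse primer anneals to the top strand over positions 165–175, i.e. to ACCAGCCGCGG.
Its sequence written 5'→3' is the reverse complement: CCGCGGCTGGT.

5'-CCGCGGCTGGT-3'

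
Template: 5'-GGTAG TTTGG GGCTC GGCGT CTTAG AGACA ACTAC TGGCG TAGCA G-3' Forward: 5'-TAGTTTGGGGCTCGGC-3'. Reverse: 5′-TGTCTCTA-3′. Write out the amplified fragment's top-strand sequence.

Forward primer TAGTTTGGGGCTCGGC is found on the top strand at positions 3–18.
Taking the reverse complement of TGTCTCTA gives TAGAGACA, found at positions 23–30 on the template; the primer anneals here to the top strand with its 3' end pointing upstream.
The product is the template from position 3 through 30 (28 bp).

5'-TAGTTTGGGGCTCGGCGTCTTAGAGACA-3'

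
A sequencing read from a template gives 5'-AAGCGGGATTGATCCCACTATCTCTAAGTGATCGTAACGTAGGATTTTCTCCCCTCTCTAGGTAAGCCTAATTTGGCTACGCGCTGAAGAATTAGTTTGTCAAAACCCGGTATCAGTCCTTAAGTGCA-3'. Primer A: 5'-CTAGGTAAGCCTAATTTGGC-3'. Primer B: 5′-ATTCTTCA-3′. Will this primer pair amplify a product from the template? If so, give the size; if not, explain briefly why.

Yes — a 35 bp product.

Primer A (CTAGGTAAGCCTAATTTGGC) matches the top strand at positions 58–77; it acts as a forward primer.
Primer B's reverse complement is TGAAGAAT, matching the top strand at positions 85–92; it acts as a reverse primer.
The 3' ends face each other across positions 58–92, giving a 35 bp product.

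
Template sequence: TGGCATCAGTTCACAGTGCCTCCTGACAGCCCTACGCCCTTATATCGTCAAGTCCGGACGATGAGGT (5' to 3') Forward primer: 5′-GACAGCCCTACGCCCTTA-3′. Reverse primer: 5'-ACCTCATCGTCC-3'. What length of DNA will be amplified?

43 bp

Forward primer GACAGCCCTACGCCCTTA is found on the top strand at positions 25–42.
The reverse primer's reverse complement is GGACGATGAGGT, which matches the template at positions 56–67.
Amplicon spans positions 25–67: 43 bp.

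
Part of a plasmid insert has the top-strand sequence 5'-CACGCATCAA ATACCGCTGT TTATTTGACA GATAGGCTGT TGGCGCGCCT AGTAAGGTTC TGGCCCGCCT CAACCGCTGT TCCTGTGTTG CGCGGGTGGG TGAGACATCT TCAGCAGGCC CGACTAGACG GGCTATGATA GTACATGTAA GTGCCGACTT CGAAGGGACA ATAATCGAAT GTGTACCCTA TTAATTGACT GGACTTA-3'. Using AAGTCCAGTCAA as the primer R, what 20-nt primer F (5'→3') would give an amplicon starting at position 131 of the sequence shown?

The reverse primer's reverse complement TTGACTGGACTT matches the template at positions 195–206; the product starts at position 131.
The forward primer is identical to the top strand over positions 131–150: GGCTATGATAGTACATGTAA.

5'-GGCTATGATAGTACATGTAA-3'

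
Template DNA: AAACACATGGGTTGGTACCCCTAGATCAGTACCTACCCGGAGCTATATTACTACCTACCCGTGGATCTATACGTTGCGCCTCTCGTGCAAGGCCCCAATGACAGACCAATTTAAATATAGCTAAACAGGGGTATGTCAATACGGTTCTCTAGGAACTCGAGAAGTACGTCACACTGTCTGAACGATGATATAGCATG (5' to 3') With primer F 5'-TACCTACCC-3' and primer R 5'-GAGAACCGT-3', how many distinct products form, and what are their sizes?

The forward primer TACCTACCC matches the top strand at positions 30–38, 52–60.
The reverse primer's reverse complement is ACGGTTCTC, matching at positions 141–149.
Each forward site pairs with the reverse site to give a product ending at position 149: sizes 120, 98 bp.

Two products: 120 bp, 98 bp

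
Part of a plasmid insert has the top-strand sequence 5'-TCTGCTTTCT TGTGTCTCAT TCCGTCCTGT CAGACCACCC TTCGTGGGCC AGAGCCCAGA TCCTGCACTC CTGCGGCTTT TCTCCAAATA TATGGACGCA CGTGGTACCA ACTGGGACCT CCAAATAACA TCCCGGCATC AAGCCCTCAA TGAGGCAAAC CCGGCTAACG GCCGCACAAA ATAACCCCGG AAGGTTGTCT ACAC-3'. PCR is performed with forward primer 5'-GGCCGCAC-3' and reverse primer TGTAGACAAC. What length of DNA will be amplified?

34 bp

Forward primer GGCCGCAC is found on the top strand at positions 170–177.
The reverse primer's reverse complement is GTTGTCTACA, which matches the template at positions 194–203.
The product runs from position 170 to position 203, so its length is 203 − 170 + 1 = 34 bp.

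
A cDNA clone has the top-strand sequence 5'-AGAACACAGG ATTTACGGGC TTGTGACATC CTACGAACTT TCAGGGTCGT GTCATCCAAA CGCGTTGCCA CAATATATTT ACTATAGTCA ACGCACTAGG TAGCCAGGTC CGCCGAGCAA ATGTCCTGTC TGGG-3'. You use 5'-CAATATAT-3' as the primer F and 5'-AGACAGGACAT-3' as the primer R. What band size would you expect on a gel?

Forward primer CAATATAT is found on the top strand at positions 71–78.
The reverse primer's reverse complement is ATGTCCTGTCT, which matches the template at positions 121–131.
Product length = (reverse-primer end) − (forward-primer start) + 1 = 131 − 71 + 1 = 61 bp.

61 bp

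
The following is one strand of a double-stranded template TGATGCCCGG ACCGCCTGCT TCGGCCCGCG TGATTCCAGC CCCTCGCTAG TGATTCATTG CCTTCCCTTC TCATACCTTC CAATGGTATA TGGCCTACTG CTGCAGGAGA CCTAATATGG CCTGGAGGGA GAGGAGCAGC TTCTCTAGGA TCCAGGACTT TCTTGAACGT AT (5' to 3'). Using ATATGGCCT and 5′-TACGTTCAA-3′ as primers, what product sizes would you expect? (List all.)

The forward primer ATATGGCCT matches the top strand at positions 88–96, 115–123.
The reverse primer's reverse complement is TTGAACGTA, matching at positions 163–171.
Each forward site pairs with the reverse site to give a product ending at position 171: sizes 84, 57 bp.

84 bp, 57 bp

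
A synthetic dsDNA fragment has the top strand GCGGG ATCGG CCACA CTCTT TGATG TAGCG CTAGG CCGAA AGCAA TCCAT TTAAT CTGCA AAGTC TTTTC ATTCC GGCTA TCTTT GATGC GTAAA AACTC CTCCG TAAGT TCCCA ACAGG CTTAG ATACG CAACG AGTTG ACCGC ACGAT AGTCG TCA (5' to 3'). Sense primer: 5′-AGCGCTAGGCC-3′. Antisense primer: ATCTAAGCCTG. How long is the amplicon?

101 bp

Forward primer AGCGCTAGGCC is found on the top strand at positions 27–37.
Taking the reverse complement of ATCTAAGCCTG gives CAGGCTTAGAT, found at positions 117–127 on the template; the primer anneals here to the top strand with its 3' end pointing upstream.
Amplicon spans positions 27–127: 101 bp.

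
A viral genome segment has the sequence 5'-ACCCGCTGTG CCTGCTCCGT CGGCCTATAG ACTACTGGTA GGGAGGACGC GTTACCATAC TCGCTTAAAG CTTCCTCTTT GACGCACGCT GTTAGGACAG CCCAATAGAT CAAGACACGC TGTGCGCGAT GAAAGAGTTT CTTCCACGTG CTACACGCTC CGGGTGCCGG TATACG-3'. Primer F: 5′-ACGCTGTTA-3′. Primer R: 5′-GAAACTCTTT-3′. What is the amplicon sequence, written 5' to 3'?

5'-ACGCTGTTAGGACAGCCCAATAGATCAAGACACGCTGTGCGCGATGAAAGAGTTTC-3'

The forward primer matches the template at positions 86–94.
Taking the reverse complement of GAAACTCTTT gives AAAGAGTTTC, found at positions 132–141 on the template; the primer anneals here to the top strand with its 3' end pointing upstream.
The product is the template from position 86 through 141 (56 bp).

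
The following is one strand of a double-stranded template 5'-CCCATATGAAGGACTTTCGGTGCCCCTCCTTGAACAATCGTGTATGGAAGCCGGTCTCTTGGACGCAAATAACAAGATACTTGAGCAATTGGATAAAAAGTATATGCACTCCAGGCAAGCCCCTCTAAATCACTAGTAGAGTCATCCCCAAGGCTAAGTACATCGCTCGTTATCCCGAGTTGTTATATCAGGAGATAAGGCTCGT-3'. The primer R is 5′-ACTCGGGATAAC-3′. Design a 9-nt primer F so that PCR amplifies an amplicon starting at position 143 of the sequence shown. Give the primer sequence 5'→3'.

5'-CATCCCCAA-3'

The reverse primer's reverse complement GTTATCCCGAGT matches the template at positions 169–180; the product starts at position 143.
The forward primer is identical to the top strand over positions 143–151: CATCCCCAA.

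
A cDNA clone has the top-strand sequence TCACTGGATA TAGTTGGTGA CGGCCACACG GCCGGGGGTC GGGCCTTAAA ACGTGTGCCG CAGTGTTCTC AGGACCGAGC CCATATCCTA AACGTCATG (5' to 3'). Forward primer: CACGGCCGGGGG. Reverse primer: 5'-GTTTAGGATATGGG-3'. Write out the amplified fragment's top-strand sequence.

Scanning the template, CACGGCCGGGGG occurs at positions 27–38; this primer anneals to the bottom strand there with its 3' end pointing downstream.
Reverse complement of the reverse primer: CCCATATCCTAAAC. This occurs on the top strand at positions 80–93.
The product is the template from position 27 through 93 (67 bp).

5'-CACGGCCGGGGGTCGGGCCTTAAAACGTGTGCCGCAGTGTTCTCAGGACCGAGCCCATATCCTAAAC-3'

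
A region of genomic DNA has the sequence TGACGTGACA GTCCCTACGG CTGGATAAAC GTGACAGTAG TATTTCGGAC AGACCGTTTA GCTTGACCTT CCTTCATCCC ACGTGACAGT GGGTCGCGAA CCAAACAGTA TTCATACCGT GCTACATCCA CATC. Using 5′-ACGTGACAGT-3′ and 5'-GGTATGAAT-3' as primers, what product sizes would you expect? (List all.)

116 bp, 90 bp, 38 bp

The forward primer ACGTGACAGT matches the top strand at positions 3–12, 29–38, 81–90.
The reverse primer's reverse complement is ATTCATACC, matching at positions 110–118.
Each forward site pairs with the reverse site to give a product ending at position 118: sizes 116, 90, 38 bp.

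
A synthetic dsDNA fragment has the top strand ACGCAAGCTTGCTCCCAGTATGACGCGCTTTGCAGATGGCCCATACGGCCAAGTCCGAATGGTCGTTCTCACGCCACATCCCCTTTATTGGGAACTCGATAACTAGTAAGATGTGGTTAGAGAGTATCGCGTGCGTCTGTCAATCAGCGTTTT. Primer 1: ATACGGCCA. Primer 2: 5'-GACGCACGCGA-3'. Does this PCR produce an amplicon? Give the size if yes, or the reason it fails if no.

Yes — a 95 bp product.

Primer 1 (ATACGGCCA) matches the top strand at positions 43–51; it acts as a forward primer.
Primer 2's reverse complement is TCGCGTGCGTC, matching the top strand at positions 127–137; it acts as a reverse primer.
The 3' ends face each other across positions 43–137, giving a 95 bp product.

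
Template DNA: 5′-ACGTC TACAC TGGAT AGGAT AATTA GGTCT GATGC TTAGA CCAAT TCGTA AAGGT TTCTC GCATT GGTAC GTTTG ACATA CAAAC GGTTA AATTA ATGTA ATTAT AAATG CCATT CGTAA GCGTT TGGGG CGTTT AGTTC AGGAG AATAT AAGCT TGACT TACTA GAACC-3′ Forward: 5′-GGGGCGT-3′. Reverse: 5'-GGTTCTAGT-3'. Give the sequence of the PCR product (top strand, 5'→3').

Forward primer GGGGCGT is found on the top strand at positions 127–133.
Taking the reverse complement of GGTTCTAGT gives ACTAGAACC, found at positions 162–170 on the template; the primer anneals here to the top strand with its 3' end pointing upstream.
The product is the template from position 127 through 170 (44 bp).

5'-GGGGCGTTTAGTTCAGGAGAATATAAGCTTGACTTACTAGAACC-3'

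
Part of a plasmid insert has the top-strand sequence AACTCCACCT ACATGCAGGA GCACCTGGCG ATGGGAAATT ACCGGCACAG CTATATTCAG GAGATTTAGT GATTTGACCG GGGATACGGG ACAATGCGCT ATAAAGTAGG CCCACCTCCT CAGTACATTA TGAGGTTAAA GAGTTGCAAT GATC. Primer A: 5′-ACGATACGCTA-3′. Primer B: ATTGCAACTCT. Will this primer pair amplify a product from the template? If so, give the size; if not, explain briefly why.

Primer A (ACGATACGCTA) does not match the top strand, and its reverse complement TAGCGTATCGT does not match either.
With no annealing site for primer A, no amplification occurs.

No product — primer A has no binding site in the template.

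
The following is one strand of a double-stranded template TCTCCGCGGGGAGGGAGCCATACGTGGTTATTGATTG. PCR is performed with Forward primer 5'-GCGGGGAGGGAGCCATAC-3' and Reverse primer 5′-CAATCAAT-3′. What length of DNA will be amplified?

32 bp

The forward primer matches the template at positions 6–23.
Taking the reverse complement of CAATCAAT gives ATTGATTG, found at positions 30–37 on the template; the primer anneals here to the top strand with its 3' end pointing upstream.
Product length = (reverse-primer end) − (forward-primer start) + 1 = 37 − 6 + 1 = 32 bp.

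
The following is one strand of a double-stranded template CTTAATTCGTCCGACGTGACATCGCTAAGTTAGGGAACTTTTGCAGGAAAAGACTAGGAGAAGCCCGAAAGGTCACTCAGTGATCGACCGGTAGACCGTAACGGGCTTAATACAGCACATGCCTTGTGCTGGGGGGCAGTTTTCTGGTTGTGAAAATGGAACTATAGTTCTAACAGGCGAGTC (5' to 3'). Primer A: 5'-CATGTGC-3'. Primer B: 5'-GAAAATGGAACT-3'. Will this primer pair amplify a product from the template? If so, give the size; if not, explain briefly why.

No product — the primers' 3' ends point away from each other.

Primer A (CATGTGC) has reverse complement GCACATG, which matches the top strand at positions 115–121; primer A anneals to the top strand there with its 3' end pointing upstream toward position 115.
Primer B (GAAAATGGAACT) matches the top strand directly at positions 152–163; it anneals to the bottom strand with its 3' end pointing downstream toward position 163.
The 3' ends diverge (primer A extends toward position 1, primer B toward position 183), so the primers never converge on a shared product.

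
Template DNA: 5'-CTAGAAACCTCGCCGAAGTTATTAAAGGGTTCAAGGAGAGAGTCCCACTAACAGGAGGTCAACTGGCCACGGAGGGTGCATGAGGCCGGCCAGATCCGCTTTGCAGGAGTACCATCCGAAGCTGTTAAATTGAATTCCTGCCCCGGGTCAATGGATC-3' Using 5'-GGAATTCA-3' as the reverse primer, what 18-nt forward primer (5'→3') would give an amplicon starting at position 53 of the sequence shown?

5'-AGGAGGTCAACTGGCCAC-3'

The reverse primer's reverse complement TGAATTCC matches the template at positions 131–138; the product starts at position 53.
The forward primer is identical to the top strand over positions 53–70: AGGAGGTCAACTGGCCAC.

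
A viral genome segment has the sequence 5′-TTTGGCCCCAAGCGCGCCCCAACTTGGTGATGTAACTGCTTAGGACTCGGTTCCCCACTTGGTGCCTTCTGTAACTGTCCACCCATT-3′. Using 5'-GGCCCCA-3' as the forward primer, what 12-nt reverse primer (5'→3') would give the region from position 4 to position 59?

The product's 3' end on the top strand is position 59.
The reverse primer anneals to the top strand over positions 48–59, i.e. to CGGTTCCCCACT.
Its sequence written 5'→3' is the reverse complement: AGTGGGGAACCG.

5'-AGTGGGGAACCG-3'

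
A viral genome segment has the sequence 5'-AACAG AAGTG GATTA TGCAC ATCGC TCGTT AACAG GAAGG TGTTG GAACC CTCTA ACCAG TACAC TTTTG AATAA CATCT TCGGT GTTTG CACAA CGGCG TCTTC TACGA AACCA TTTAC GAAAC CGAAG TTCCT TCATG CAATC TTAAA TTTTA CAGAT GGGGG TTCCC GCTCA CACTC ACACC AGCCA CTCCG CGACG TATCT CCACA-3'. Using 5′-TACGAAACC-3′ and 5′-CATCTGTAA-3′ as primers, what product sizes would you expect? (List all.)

56 bp, 44 bp

The forward primer TACGAAACC matches the top strand at positions 106–114, 118–126.
The reverse primer's reverse complement is TTACAGATG, matching at positions 153–161.
Each forward site pairs with the reverse site to give a product ending at position 161: sizes 56, 44 bp.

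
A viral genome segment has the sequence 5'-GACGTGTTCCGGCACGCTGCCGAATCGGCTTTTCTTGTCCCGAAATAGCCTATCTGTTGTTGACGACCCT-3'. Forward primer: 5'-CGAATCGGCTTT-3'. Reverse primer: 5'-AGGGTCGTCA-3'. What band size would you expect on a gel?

Forward primer CGAATCGGCTTT is found on the top strand at positions 21–32.
Reverse complement of the reverse primer: TGACGACCCT. This occurs on the top strand at positions 61–70.
Product length = (reverse-primer end) − (forward-primer start) + 1 = 70 − 21 + 1 = 50 bp.

50 bp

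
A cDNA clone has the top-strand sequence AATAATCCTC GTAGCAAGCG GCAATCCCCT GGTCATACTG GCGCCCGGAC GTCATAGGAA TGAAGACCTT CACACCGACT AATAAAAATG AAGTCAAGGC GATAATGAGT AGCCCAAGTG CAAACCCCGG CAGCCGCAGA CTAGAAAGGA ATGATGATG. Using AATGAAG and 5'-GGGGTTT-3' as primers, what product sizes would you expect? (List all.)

70 bp, 42 bp

The forward primer AATGAAG matches the top strand at positions 59–65, 87–93.
The reverse primer's reverse complement is AAACCCC, matching at positions 122–128.
Each forward site pairs with the reverse site to give a product ending at position 128: sizes 70, 42 bp.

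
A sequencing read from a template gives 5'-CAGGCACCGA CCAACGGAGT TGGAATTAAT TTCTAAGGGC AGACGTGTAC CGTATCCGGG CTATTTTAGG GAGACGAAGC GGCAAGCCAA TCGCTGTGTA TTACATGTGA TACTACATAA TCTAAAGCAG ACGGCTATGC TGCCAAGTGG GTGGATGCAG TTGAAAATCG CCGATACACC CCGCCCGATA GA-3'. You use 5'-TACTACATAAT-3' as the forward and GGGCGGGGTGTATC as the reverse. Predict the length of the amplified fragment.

76 bp

The forward primer matches the template at positions 111–121.
The reverse primer's reverse complement is GATACACCCCGCCC, which matches the template at positions 173–186.
Product length = (reverse-primer end) − (forward-primer start) + 1 = 186 − 111 + 1 = 76 bp.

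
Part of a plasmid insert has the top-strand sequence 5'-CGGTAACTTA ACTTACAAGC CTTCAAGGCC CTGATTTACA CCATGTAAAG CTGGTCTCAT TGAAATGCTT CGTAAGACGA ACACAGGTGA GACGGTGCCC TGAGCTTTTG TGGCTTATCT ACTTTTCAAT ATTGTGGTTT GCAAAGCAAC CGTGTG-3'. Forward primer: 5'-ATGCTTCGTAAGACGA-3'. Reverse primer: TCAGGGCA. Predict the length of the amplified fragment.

Forward primer ATGCTTCGTAAGACGA is found on the top strand at positions 65–80.
Reverse complement of the reverse primer: TGCCCTGA. This occurs on the top strand at positions 96–103.
Product length = (reverse-primer end) − (forward-primer start) + 1 = 103 − 65 + 1 = 39 bp.

39 bp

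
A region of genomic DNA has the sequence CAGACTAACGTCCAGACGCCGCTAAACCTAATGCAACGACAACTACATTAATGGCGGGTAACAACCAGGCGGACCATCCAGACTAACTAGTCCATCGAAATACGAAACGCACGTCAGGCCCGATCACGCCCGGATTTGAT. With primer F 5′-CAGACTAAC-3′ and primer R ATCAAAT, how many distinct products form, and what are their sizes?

The forward primer CAGACTAAC matches the top strand at positions 1–9, 79–87.
The reverse primer's reverse complement is ATTTGAT, matching at positions 134–140.
Each forward site pairs with the reverse site to give a product ending at position 140: sizes 140, 62 bp.

Two products: 140 bp, 62 bp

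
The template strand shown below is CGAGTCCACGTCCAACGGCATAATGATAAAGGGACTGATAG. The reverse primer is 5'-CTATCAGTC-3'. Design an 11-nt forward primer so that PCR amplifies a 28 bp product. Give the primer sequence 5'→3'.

5'-AACGGCATAAT-3'

The reverse primer's reverse complement GACTGATAG matches the template at positions 33–41, so the product ends at position 41.
A 28 bp product then starts at position 41 − 28 + 1 = 14.
The forward primer is identical to the top strand there: AACGGCATAAT.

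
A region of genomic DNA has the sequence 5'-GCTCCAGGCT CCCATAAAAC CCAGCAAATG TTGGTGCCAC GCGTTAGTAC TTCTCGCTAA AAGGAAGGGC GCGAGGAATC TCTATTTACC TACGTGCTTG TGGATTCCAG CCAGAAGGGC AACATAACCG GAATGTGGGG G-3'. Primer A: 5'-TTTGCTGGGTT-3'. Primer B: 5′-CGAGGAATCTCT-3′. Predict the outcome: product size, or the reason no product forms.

Primer A (TTTGCTGGGTT) has reverse complement AACCCAGCAAA, which matches the top strand at positions 18–28; primer A anneals to the top strand there with its 3' end pointing upstream toward position 18.
Primer B (CGAGGAATCTCT) matches the top strand directly at positions 72–83; it anneals to the bottom strand with its 3' end pointing downstream toward position 83.
The 3' ends diverge (primer A extends toward position 1, primer B toward position 141), so the primers never converge on a shared product.

No product — the primers' 3' ends point away from each other.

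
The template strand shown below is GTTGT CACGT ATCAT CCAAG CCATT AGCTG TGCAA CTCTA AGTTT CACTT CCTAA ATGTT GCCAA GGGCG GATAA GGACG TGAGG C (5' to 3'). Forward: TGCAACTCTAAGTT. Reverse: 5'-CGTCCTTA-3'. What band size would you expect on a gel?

50 bp

The forward primer matches the template at positions 31–44.
Reverse complement of the reverse primer: TAAGGACG. This occurs on the top strand at positions 73–80.
Amplicon spans positions 31–80: 50 bp.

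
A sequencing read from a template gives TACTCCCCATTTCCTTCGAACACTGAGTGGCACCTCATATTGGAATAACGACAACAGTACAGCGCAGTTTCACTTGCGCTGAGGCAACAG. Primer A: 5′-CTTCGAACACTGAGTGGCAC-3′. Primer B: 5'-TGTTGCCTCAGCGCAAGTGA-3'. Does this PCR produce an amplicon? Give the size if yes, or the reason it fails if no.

Primer A (CTTCGAACACTGAGTGGCAC) matches the top strand at positions 14–33; it acts as a forward primer.
Primer B's reverse complement is TCACTTGCGCTGAGGCAACA, matching the top strand at positions 70–89; it acts as a reverse primer.
The 3' ends face each other across positions 14–89, giving a 76 bp product.

Yes — a 76 bp product.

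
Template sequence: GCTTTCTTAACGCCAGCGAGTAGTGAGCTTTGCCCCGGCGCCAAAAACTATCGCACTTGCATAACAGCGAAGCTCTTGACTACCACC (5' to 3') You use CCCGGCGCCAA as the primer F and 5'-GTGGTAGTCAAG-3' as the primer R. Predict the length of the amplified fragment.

Scanning the template, CCCGGCGCCAA occurs at positions 34–44; this primer anneals to the bottom strand there with its 3' end pointing downstream.
Reverse complement of the reverse primer: CTTGACTACCAC. This occurs on the top strand at positions 75–86.
The product runs from position 34 to position 86, so its length is 86 − 34 + 1 = 53 bp.

53 bp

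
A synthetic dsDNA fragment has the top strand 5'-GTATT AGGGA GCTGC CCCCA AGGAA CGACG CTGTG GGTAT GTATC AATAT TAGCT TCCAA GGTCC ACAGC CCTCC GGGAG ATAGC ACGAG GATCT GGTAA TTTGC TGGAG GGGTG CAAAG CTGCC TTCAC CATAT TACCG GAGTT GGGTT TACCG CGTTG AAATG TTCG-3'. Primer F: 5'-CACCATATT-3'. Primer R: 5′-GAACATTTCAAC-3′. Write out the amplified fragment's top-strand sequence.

5'-CACCATATTACCGGAGTTGGGTTTACCGCGTTGAAATGTTC-3'

The forward primer matches the template at positions 128–136.
Taking the reverse complement of GAACATTTCAAC gives GTTGAAATGTTC, found at positions 157–168 on the template; the primer anneals here to the top strand with its 3' end pointing upstream.
The product is the template from position 128 through 168 (41 bp).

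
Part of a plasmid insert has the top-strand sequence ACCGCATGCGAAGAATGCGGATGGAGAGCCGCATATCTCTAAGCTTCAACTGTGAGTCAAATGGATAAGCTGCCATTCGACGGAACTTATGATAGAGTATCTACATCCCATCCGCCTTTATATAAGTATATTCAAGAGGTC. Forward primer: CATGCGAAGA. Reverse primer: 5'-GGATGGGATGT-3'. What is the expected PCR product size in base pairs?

109 bp

Forward primer CATGCGAAGA is found on the top strand at positions 5–14.
Reverse complement of the reverse primer: ACATCCCATCC. This occurs on the top strand at positions 103–113.
The product runs from position 5 to position 113, so its length is 113 − 5 + 1 = 109 bp.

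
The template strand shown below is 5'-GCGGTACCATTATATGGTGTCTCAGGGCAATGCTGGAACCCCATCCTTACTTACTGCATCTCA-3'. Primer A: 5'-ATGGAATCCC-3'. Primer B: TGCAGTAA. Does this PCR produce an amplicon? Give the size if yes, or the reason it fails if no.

No product — primer A has no binding site in the template.

Primer A (ATGGAATCCC) does not match the top strand, and its reverse complement GGGATTCCAT does not match either.
With no annealing site for primer A, no amplification occurs.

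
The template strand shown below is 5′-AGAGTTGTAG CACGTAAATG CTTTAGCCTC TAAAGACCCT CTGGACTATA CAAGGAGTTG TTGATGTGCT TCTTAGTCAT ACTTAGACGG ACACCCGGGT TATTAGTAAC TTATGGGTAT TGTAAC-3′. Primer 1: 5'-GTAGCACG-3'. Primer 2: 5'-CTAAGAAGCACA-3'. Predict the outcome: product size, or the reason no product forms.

Primer 1 (GTAGCACG) matches the top strand at positions 7–14; it acts as a forward primer.
Primer 2's reverse complement is TGTGCTTCTTAG, matching the top strand at positions 65–76; it acts as a reverse primer.
The 3' ends face each other across positions 7–76, giving a 70 bp product.

Yes — a 70 bp product.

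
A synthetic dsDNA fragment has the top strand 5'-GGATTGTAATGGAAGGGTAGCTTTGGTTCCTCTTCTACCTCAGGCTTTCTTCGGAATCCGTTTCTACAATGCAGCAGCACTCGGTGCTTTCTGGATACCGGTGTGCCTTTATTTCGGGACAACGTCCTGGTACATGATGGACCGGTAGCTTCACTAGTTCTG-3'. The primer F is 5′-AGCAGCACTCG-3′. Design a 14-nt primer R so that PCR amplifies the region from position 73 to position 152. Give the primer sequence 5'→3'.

The product's 3' end on the top strand is position 152.
The reverse primer anneals to the top strand over positions 139–152, i.e. to GGACCGGTAGCTTC.
Its sequence written 5'→3' is the reverse complement: GAAGCTACCGGTCC.

5'-GAAGCTACCGGTCC-3'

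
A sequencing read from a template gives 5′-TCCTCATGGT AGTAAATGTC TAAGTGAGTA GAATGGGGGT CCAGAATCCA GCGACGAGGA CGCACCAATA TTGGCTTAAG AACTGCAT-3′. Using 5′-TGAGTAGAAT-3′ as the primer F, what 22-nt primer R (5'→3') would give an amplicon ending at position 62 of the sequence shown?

5'-CGTCCTCGTCGCTGGATTCTGG-3'

The forward primer binds at positions 25–34; the product's 3' end on the top strand is position 62.
The reverse primer anneals to the top strand over positions 41–62, i.e. to CCAGAATCCAGCGACGAGGACG.
Its sequence written 5'→3' is the reverse complement: CGTCCTCGTCGCTGGATTCTGG.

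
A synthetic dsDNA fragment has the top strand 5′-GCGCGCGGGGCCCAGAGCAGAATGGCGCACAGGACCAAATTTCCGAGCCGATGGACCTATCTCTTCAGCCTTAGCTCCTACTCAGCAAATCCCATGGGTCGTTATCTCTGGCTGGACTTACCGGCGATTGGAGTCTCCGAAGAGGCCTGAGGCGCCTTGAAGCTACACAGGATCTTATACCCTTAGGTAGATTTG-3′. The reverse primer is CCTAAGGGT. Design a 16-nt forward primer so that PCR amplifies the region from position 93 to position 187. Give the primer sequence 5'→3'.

The reverse primer's reverse complement ACCCTTAGG matches the template at positions 179–187; the product starts at position 93.
The forward primer is identical to the top strand over positions 93–108: CATGGGTCGTTATCTC.

5'-CATGGGTCGTTATCTC-3'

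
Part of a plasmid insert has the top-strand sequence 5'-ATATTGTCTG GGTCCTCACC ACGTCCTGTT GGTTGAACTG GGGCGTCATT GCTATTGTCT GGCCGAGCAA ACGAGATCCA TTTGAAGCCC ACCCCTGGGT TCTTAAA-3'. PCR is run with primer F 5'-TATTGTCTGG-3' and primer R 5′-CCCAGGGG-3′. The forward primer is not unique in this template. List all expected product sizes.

98 bp, 47 bp

The forward primer TATTGTCTGG matches the top strand at positions 2–11, 53–62.
The reverse primer's reverse complement is CCCCTGGG, matching at positions 92–99.
Each forward site pairs with the reverse site to give a product ending at position 99: sizes 98, 47 bp.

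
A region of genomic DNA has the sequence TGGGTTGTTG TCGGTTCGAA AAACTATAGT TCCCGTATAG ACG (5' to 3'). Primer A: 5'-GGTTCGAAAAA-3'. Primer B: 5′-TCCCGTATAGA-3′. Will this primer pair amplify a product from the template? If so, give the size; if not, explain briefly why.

No product — both primers anneal to the same strand and extend in the same direction.

Primer A (GGTTCGAAAAA) matches the top strand at positions 13–23 (3' end points downstream).
Primer B (TCCCGTATAGA) also matches the top strand directly, at positions 31–41 — its reverse complement TCTATACGGGA is not present.
Both primers anneal to the bottom strand with 3' ends pointing the same way, so neither can prime synthesis back toward the other.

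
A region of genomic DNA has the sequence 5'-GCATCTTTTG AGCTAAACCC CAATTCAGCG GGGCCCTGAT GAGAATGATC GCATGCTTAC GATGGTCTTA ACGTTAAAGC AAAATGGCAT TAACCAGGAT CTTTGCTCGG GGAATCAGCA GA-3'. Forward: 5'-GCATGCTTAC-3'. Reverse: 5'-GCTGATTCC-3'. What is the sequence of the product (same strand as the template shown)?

Scanning the template, GCATGCTTAC occurs at positions 51–60; this primer anneals to the bottom strand there with its 3' end pointing downstream.
Reverse complement of the reverse primer: GGAATCAGC. This occurs on the top strand at positions 111–119.
The product is the template from position 51 through 119 (69 bp).

5'-GCATGCTTACGATGGTCTTAACGTTAAAGCAAAATGGCATTAACCAGGATCTTTGCTCGGGGAATCAGC-3'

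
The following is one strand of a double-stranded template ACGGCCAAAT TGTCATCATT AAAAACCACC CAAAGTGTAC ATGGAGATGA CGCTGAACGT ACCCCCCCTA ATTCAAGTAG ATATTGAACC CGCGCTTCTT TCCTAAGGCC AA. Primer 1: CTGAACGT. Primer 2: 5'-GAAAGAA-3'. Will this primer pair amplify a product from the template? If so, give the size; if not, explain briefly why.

Yes — a 50 bp product.

Primer 1 (CTGAACGT) matches the top strand at positions 53–60; it acts as a forward primer.
Primer 2's reverse complement is TTCTTTC, matching the top strand at positions 96–102; it acts as a reverse primer.
The 3' ends face each other across positions 53–102, giving a 50 bp product.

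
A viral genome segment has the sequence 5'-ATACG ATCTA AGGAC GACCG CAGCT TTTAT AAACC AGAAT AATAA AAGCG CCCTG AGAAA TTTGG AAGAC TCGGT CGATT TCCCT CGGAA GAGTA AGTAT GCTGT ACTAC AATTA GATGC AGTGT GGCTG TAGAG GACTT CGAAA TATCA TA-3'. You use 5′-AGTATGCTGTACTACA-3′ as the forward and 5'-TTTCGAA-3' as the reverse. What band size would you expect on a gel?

Scanning the template, AGTATGCTGTACTACA occurs at positions 96–111; this primer anneals to the bottom strand there with its 3' end pointing downstream.
The reverse primer's reverse complement is TTCGAAA, which matches the template at positions 139–145.
Product length = (reverse-primer end) − (forward-primer start) + 1 = 145 − 96 + 1 = 50 bp.

50 bp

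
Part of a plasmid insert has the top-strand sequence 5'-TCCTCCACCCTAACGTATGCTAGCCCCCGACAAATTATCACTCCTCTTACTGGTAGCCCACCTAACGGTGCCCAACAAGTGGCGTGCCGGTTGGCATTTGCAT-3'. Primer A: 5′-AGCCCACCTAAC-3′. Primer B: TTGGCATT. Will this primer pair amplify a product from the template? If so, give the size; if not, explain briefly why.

No product — both primers anneal to the same strand and extend in the same direction.

Primer A (AGCCCACCTAAC) matches the top strand at positions 55–66 (3' end points downstream).
Primer B (TTGGCATT) also matches the top strand directly, at positions 91–98 — its reverse complement AATGCCAA is not present.
Both primers anneal to the bottom strand with 3' ends pointing the same way, so neither can prime synthesis back toward the other.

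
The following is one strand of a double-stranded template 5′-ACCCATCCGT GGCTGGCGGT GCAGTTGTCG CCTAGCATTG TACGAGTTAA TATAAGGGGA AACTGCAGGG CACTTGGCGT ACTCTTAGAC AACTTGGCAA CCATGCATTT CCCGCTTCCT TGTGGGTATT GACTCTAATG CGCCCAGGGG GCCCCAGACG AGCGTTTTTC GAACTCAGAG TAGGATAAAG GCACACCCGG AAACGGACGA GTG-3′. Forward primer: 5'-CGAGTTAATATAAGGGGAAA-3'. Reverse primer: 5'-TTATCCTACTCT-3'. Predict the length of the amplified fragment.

The forward primer matches the template at positions 43–62.
Reverse complement of the reverse primer: AGAGTAGGATAA. This occurs on the top strand at positions 177–188.
Amplicon spans positions 43–188: 146 bp.

146 bp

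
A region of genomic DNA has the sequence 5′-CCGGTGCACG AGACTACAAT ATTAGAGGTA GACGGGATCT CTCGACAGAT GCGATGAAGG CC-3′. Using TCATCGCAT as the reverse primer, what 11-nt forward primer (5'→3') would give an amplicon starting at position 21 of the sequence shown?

5'-ATTAGAGGTAG-3'

The reverse primer's reverse complement ATGCGATGA matches the template at positions 49–57; the product starts at position 21.
The forward primer is identical to the top strand over positions 21–31: ATTAGAGGTAG.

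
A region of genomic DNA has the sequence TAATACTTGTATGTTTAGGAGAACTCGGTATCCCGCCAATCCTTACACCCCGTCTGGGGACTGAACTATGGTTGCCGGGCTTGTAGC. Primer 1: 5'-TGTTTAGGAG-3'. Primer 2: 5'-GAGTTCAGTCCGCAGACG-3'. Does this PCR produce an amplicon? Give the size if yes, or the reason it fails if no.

Primer 2 (GAGTTCAGTCCGCAGACG) does not match the top strand, and its reverse complement CGTCTGCGGACTGAACTC does not match either.
With no annealing site for primer 2, no amplification occurs.

No product — primer 2 has no binding site in the template.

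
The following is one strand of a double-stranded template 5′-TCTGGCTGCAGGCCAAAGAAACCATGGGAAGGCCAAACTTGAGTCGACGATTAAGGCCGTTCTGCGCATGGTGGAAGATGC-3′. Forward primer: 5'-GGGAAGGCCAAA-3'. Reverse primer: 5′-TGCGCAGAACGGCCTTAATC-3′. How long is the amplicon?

Forward primer GGGAAGGCCAAA is found on the top strand at positions 26–37.
Taking the reverse complement of TGCGCAGAACGGCCTTAATC gives GATTAAGGCCGTTCTGCGCA, found at positions 49–68 on the template; the primer anneals here to the top strand with its 3' end pointing upstream.
The product runs from position 26 to position 68, so its length is 68 − 26 + 1 = 43 bp.

43 bp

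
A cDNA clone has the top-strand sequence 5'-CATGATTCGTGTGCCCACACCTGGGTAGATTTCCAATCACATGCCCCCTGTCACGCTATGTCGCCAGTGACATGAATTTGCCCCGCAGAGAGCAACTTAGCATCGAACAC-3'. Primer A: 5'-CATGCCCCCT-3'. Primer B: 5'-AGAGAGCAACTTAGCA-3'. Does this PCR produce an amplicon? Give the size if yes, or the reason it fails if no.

Primer A (CATGCCCCCT) matches the top strand at positions 40–49 (3' end points downstream).
Primer B (AGAGAGCAACTTAGCA) also matches the top strand directly, at positions 87–102 — its reverse complement TGCTAAGTTGCTCTCT is not present.
Both primers anneal to the bottom strand with 3' ends pointing the same way, so neither can prime synthesis back toward the other.

No product — both primers anneal to the same strand and extend in the same direction.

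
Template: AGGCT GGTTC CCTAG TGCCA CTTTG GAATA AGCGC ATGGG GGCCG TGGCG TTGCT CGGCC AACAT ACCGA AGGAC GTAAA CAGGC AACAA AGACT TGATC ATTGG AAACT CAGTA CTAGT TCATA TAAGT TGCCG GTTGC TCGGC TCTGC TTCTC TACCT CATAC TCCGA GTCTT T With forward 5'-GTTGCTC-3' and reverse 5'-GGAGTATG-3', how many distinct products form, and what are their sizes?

The forward primer GTTGCTC matches the top strand at positions 50–56, 136–142.
The reverse primer's reverse complement is CATACTCC, matching at positions 161–168.
Each forward site pairs with the reverse site to give a product ending at position 168: sizes 119, 33 bp.

Two products: 119 bp, 33 bp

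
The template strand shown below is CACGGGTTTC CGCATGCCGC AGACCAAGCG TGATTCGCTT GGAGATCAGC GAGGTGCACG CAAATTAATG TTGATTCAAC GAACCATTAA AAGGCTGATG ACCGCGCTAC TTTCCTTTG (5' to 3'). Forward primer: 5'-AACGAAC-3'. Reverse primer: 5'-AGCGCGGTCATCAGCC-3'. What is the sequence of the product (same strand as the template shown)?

Scanning the template, AACGAAC occurs at positions 78–84; this primer anneals to the bottom strand there with its 3' end pointing downstream.
Reverse complement of the reverse primer: GGCTGATGACCGCGCT. This occurs on the top strand at positions 93–108.
The product is the template from position 78 through 108 (31 bp).

5'-AACGAACCATTAAAAGGCTGATGACCGCGCT-3'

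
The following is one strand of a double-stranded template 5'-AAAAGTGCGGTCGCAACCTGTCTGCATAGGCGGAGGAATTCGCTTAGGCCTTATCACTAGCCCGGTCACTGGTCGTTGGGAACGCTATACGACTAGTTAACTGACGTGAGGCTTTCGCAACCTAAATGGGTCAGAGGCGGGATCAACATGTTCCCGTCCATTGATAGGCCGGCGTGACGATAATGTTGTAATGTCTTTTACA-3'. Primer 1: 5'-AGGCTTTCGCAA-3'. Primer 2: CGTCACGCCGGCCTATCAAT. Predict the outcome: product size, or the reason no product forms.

Primer 1 (AGGCTTTCGCAA) matches the top strand at positions 109–120; it acts as a forward primer.
Primer 2's reverse complement is ATTGATAGGCCGGCGTGACG, matching the top strand at positions 160–179; it acts as a reverse primer.
The 3' ends face each other across positions 109–179, giving a 71 bp product.

Yes — a 71 bp product.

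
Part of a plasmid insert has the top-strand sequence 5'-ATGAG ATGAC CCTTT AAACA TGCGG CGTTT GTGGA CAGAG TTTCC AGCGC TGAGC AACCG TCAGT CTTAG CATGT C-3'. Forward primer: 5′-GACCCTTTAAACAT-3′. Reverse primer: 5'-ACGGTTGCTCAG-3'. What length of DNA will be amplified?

Scanning the template, GACCCTTTAAACAT occurs at positions 8–21; this primer anneals to the bottom strand there with its 3' end pointing downstream.
Reverse complement of the reverse primer: CTGAGCAACCGT. This occurs on the top strand at positions 50–61.
Product length = (reverse-primer end) − (forward-primer start) + 1 = 61 − 8 + 1 = 54 bp.

54 bp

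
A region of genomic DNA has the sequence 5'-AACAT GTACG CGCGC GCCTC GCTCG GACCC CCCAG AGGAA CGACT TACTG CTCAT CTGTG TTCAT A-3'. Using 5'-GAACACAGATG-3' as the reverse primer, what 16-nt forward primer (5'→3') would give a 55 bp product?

5'-CGCGCGCGCCTCGCTC-3'

The reverse primer's reverse complement CATCTGTGTTC matches the template at positions 53–63, so the product ends at position 63.
A 55 bp product then starts at position 63 − 55 + 1 = 9.
The forward primer is identical to the top strand there: CGCGCGCGCCTCGCTC.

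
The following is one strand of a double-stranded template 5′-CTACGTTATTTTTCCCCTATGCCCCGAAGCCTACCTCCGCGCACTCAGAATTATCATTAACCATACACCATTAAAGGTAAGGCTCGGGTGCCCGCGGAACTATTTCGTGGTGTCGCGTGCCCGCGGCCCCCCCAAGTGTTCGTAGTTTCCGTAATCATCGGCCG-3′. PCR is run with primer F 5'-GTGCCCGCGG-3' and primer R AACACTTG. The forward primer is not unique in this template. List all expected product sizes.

53 bp, 24 bp

The forward primer GTGCCCGCGG matches the top strand at positions 88–97, 117–126.
The reverse primer's reverse complement is CAAGTGTT, matching at positions 133–140.
Each forward site pairs with the reverse site to give a product ending at position 140: sizes 53, 24 bp.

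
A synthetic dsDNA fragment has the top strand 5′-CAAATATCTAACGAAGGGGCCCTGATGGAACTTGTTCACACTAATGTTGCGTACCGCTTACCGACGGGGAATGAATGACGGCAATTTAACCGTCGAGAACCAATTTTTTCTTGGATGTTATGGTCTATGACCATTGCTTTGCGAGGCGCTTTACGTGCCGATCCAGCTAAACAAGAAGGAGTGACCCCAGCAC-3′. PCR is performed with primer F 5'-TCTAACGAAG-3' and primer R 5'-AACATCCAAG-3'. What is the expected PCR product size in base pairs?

Forward primer TCTAACGAAG is found on the top strand at positions 7–16.
Reverse complement of the reverse primer: CTTGGATGTT. This occurs on the top strand at positions 110–119.
The product runs from position 7 to position 119, so its length is 119 − 7 + 1 = 113 bp.

113 bp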